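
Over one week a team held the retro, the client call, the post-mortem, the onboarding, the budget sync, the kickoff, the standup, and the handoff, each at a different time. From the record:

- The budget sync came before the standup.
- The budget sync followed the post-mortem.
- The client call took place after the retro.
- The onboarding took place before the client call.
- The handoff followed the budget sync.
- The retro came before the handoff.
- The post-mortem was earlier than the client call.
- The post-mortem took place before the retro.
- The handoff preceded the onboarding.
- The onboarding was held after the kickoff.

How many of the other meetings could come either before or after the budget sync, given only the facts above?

2

Forced before the budget sync: the post-mortem; forced after the budget sync: the client call, the handoff, the onboarding, and the standup.
That leaves the kickoff and the retro with no forced order relative to the budget sync — 2.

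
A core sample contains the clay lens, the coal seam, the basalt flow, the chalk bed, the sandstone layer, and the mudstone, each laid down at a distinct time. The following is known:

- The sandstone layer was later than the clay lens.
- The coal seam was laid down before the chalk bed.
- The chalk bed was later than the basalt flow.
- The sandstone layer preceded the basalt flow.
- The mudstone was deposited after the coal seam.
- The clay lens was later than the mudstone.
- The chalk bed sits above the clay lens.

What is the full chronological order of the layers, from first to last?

The constraints fix every adjacent pair, so only one ordering works:
the coal seam → the mudstone → the clay lens → the sandstone layer → the basalt flow → the chalk bed.

the coal seam, the mudstone, the clay lens, the sandstone layer, the basalt flow, the chalk bed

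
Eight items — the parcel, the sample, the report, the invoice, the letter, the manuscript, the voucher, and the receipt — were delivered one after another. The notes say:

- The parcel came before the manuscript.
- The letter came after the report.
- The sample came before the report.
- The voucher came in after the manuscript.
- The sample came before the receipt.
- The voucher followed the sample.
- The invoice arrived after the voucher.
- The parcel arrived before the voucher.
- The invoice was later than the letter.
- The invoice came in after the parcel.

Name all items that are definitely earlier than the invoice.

the letter, the manuscript, the parcel, the report, the sample, the voucher

Directly stated before the invoice: the letter, the parcel, and the voucher.
The manuscript reaches the invoice via the manuscript → the voucher → the invoice.
The report reaches the invoice via the report → the letter → the invoice.
The sample reaches the invoice via the sample → the voucher → the invoice.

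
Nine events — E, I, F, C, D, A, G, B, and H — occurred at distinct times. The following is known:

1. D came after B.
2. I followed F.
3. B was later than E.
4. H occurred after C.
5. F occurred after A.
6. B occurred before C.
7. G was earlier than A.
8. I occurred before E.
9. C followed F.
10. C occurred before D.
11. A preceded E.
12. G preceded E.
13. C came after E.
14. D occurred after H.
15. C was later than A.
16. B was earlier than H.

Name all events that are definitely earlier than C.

Directly stated before C: A, B, E, and F.
G reaches C via G → E → C.
I reaches C via I → E → C.

A, B, E, F, G, I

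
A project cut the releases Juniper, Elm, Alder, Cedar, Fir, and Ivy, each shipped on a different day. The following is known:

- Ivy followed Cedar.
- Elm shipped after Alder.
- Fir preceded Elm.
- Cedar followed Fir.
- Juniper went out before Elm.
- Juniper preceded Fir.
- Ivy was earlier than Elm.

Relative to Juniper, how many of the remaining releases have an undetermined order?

Forced after Juniper: Cedar, Elm, Fir, and Ivy.
That leaves Alder with no forced order relative to Juniper — 1.

1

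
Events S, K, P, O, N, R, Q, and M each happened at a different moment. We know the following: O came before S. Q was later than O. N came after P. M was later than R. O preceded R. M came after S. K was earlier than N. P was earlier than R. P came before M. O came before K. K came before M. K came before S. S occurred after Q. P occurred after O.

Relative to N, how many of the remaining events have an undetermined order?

4

Forced before N: K, O, and P.
That leaves M, Q, R, and S with no forced order relative to N — 4.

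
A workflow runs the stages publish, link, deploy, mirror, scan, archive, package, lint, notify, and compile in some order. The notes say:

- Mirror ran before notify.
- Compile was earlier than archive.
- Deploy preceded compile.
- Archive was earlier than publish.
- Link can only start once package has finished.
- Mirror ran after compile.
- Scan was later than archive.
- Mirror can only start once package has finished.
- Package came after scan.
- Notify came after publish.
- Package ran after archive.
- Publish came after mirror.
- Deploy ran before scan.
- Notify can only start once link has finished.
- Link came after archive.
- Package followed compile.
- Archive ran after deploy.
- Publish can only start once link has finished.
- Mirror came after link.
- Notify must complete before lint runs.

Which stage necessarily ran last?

Every other stage has a chain of constraints placing it before lint, so lint is last.

lint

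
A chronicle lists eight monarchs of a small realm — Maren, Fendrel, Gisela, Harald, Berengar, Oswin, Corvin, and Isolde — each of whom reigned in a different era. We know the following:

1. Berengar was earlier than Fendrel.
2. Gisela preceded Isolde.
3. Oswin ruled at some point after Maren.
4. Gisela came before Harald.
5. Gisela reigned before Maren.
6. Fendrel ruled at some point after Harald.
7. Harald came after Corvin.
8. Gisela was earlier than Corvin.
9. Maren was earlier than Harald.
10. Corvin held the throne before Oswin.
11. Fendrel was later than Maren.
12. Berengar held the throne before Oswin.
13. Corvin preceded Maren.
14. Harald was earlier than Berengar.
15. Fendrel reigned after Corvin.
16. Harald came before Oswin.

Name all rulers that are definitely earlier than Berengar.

Directly stated before Berengar: Harald.
Corvin reaches Berengar via Corvin → Harald → Berengar.
Gisela reaches Berengar via Gisela → Harald → Berengar.
Maren reaches Berengar via Maren → Harald → Berengar.

Corvin, Gisela, Harald, Maren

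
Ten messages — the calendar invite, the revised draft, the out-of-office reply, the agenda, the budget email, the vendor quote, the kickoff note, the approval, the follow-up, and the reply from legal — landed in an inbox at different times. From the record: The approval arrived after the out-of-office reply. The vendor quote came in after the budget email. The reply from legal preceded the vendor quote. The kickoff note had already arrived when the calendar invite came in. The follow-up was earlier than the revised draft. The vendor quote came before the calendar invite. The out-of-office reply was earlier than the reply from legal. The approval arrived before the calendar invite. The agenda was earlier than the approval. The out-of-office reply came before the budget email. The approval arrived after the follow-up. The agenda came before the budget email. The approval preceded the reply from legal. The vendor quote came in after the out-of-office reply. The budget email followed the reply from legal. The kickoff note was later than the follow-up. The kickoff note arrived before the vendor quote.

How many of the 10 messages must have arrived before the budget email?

Directly stated before the budget email: the agenda, the out-of-office reply, and the reply from legal.
The approval reaches the budget email via the approval → the reply from legal → the budget email.
The follow-up reaches the budget email via the follow-up → the approval → the reply from legal → the budget email.
That's the agenda, the approval, the follow-up, the out-of-office reply, and the reply from legal — 5 in all.

5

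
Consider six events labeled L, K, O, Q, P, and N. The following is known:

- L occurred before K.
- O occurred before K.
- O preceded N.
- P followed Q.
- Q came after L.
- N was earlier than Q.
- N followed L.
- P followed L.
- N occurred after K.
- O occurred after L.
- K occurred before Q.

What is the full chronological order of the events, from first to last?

L, O, K, N, Q, P

The constraints fix every adjacent pair, so only one ordering works:
L → O → K → N → Q → P.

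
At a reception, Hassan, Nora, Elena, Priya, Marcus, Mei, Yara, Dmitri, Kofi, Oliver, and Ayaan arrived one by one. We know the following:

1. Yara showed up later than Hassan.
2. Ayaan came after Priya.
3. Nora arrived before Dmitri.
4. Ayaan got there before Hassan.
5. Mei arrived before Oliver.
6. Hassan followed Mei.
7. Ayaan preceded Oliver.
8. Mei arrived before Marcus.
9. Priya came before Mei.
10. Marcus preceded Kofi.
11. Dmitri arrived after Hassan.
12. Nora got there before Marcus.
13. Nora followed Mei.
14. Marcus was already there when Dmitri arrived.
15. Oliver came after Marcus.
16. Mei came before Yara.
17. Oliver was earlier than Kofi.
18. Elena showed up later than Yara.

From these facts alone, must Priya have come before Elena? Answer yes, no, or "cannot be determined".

Chain the constraints: Priya → Mei → Yara → Elena. Each link is directly stated, so Priya comes before Elena.

yes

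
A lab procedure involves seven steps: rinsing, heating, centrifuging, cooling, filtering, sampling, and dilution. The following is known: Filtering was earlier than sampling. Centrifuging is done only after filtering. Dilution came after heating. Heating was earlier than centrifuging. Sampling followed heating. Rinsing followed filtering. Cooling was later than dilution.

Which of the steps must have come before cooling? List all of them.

dilution, heating

Directly stated before cooling: dilution.
Heating reaches cooling via heating → dilution → cooling.
No chain forces sampling (or any of the others) ahead of cooling.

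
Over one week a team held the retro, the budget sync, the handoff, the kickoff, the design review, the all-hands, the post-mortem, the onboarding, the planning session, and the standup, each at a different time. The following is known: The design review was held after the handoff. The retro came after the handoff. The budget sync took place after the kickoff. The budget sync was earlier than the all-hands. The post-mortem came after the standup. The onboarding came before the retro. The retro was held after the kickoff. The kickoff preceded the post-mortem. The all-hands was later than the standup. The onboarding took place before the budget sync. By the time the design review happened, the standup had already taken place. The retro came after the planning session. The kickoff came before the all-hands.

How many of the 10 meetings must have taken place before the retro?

4

Directly stated before the retro: the handoff, the kickoff, the onboarding, and the planning session.
That's the handoff, the kickoff, the onboarding, and the planning session — 4 in all.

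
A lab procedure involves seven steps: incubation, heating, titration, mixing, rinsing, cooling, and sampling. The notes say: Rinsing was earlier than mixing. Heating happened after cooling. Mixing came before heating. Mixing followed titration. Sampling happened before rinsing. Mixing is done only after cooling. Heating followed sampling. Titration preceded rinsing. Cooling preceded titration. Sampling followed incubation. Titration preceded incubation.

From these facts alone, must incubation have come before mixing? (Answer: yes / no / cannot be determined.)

Chain the constraints: incubation → sampling → rinsing → mixing. Each link is directly stated, so incubation comes before mixing.

yes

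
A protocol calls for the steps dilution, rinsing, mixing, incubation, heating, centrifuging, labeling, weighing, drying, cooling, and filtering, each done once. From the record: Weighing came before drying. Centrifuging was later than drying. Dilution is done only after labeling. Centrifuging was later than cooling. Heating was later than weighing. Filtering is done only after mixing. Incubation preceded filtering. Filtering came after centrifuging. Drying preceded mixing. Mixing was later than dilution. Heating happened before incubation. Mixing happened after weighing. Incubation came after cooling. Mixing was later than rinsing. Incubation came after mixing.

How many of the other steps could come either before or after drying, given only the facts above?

5

Forced before drying: weighing; forced after drying: centrifuging, filtering, incubation, and mixing.
That leaves cooling, dilution, heating, labeling, and rinsing with no forced order relative to drying — 5.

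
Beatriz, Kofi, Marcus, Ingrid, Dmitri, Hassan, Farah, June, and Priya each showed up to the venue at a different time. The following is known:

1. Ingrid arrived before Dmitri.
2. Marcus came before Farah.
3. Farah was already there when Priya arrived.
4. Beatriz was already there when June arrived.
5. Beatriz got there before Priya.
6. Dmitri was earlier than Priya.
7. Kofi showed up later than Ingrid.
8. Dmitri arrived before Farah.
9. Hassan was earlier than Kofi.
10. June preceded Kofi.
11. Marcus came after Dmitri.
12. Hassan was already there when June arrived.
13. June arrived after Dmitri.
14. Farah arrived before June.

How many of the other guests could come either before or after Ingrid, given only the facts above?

2

Forced after Ingrid: Dmitri, Farah, June, Kofi, Marcus, and Priya.
That leaves Beatriz and Hassan with no forced order relative to Ingrid — 2.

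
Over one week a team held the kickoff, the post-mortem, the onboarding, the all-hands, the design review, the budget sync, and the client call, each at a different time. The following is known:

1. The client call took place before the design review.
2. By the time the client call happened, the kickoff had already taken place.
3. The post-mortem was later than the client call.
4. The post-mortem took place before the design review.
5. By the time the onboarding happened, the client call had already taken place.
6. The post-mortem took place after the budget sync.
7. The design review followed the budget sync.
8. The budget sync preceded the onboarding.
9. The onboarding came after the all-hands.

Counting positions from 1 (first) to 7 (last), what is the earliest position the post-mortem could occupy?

4

The budget sync, the client call, and the kickoff must all come before the post-mortem — 3 forced predecessors.
Nothing else is forced ahead of the post-mortem, so its earliest slot is position 3 + 1 = 4.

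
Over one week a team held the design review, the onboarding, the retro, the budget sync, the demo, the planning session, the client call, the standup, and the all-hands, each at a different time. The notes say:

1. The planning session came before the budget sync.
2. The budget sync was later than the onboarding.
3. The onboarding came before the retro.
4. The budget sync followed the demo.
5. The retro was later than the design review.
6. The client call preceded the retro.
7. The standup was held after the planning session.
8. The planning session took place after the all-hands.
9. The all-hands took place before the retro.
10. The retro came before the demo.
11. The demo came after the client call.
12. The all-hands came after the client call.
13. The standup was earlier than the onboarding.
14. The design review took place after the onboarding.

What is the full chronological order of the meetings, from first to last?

The constraints fix every adjacent pair, so only one ordering works:
the client call → the all-hands → the planning session → the standup → the onboarding → the design review → the retro → the demo → the budget sync.

the client call, the all-hands, the planning session, the standup, the onboarding, the design review, the retro, the demo, the budget sync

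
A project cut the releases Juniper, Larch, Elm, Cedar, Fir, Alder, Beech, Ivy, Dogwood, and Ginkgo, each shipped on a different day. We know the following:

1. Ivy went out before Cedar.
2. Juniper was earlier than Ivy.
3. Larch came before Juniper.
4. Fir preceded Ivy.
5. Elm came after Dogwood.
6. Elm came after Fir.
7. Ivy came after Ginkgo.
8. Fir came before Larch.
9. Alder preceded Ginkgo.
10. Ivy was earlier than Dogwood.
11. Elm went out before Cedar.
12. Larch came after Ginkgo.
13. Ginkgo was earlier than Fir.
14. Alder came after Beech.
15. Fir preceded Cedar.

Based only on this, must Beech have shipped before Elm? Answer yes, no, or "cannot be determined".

Chain the constraints: Beech → Alder → Ginkgo → Fir → Elm. Each link is directly stated, so Beech comes before Elm.

yes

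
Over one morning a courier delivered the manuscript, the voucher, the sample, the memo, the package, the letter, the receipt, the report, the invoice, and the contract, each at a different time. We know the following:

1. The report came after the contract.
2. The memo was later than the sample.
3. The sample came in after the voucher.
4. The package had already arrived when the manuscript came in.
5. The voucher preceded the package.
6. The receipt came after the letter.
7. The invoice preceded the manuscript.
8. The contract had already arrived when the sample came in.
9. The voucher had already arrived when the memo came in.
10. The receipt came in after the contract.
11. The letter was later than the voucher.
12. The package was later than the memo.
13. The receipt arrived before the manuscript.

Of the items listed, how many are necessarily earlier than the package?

4

Directly stated before the package: the memo and the voucher.
The contract reaches the package via the contract → the sample → the memo → the package.
The sample reaches the package via the sample → the memo → the package.
No chain forces the receipt (or any of the others) ahead of the package.
That's the contract, the memo, the sample, and the voucher — 4 in all.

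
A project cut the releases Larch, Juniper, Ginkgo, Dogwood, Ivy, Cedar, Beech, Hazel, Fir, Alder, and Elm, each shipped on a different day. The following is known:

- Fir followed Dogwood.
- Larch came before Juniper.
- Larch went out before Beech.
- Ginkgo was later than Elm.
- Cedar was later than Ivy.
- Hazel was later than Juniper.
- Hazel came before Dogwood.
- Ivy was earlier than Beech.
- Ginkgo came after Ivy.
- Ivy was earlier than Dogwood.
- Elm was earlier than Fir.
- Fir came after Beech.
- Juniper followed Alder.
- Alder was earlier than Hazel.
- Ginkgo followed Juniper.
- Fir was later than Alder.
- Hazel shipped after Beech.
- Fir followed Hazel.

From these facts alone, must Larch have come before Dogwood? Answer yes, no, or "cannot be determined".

Chain the constraints: Larch → Beech → Hazel → Dogwood. Each link is directly stated, so Larch comes before Dogwood.

yes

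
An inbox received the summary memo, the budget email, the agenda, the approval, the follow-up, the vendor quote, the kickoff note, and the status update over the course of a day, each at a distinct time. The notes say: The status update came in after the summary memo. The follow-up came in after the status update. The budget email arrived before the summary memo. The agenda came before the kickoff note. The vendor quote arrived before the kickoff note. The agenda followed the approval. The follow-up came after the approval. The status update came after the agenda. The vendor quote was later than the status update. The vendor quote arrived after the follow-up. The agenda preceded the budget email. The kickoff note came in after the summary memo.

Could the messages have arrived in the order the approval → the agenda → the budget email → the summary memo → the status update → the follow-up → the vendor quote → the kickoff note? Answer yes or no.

yes

Check each stated constraint against the proposed order — e.g. the approval is ahead of the follow-up; the agenda is ahead of the kickoff note. Every pair is in the required order; nothing is violated.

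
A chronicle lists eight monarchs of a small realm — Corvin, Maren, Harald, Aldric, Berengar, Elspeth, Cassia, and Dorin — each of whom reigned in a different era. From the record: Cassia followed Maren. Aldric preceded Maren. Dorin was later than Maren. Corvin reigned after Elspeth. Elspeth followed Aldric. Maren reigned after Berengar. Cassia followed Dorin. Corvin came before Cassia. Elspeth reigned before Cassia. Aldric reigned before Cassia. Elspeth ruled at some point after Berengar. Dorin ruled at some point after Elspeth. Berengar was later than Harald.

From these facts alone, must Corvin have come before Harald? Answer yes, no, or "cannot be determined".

no

Tracing the constraints gives Harald → Berengar → Elspeth → Corvin, so Harald must come before Corvin.
That means Corvin cannot be before Harald.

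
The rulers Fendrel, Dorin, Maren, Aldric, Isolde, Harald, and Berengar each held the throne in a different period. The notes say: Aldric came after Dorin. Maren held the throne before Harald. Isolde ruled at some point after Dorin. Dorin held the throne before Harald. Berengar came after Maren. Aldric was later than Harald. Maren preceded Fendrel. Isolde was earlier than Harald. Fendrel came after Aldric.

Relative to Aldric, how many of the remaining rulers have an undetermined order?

1

Forced before Aldric: Dorin, Harald, Isolde, and Maren; forced after Aldric: Fendrel.
That leaves Berengar with no forced order relative to Aldric — 1.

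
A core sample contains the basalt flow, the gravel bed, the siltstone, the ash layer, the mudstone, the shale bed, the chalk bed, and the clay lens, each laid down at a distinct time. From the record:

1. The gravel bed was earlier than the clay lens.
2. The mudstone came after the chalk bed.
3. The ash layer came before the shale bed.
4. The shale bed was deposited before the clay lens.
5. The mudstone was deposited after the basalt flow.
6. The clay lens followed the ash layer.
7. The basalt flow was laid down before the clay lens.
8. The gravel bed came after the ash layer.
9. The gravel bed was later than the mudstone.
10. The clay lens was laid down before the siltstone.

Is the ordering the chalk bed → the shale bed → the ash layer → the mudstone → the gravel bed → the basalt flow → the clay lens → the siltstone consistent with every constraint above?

The constraints require the basalt flow before the mudstone, but in the proposed sequence the mudstone appears ahead of the basalt flow. That one violation is enough.

no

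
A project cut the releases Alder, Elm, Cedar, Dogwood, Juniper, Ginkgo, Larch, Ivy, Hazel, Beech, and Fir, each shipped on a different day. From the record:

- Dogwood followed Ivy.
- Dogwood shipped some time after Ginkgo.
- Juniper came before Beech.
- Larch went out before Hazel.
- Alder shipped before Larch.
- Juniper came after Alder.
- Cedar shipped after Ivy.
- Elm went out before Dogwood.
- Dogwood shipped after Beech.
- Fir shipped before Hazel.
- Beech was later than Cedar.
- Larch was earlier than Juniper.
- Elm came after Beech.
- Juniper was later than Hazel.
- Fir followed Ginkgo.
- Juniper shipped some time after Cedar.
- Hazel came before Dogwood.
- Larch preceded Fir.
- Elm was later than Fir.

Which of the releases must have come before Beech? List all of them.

Alder, Cedar, Fir, Ginkgo, Hazel, Ivy, Juniper, Larch

Directly stated before Beech: Cedar and Juniper.
Alder reaches Beech via Alder → Juniper → Beech.
Fir reaches Beech via Fir → Hazel → Juniper → Beech.
Ginkgo reaches Beech via Ginkgo → Fir → Hazel → Juniper → Beech.
Likewise Hazel, Ivy, and Larch each reach Beech by chaining the stated constraints.
No chain forces Elm (or any of the others) ahead of Beech.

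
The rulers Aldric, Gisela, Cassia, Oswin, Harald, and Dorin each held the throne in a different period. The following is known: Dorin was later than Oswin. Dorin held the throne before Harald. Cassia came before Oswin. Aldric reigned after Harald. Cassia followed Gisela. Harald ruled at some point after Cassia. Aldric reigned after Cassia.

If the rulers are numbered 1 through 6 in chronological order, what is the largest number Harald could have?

Harald must come before Aldric — 1 ruler forced after them.
Everything else can be placed before Harald in some valid order, so Harald can sit as late as position 6 − 1 = 5.

5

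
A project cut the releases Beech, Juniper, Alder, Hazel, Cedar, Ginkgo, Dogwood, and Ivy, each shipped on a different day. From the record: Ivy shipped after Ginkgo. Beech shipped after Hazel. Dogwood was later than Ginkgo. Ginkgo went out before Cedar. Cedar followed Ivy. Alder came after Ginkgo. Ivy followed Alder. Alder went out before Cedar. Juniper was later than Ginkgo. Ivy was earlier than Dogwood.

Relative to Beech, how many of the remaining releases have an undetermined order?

6

Forced before Beech: Hazel.
That leaves Alder, Cedar, Dogwood, Ginkgo, Ivy, and Juniper with no forced order relative to Beech — 6.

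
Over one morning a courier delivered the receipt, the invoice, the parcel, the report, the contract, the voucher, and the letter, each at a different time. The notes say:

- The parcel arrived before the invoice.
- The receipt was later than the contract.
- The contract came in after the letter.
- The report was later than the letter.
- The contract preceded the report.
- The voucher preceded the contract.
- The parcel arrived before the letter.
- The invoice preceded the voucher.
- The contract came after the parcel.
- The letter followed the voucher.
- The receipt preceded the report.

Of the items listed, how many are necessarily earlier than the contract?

4

Directly stated before the contract: the letter, the parcel, and the voucher.
The invoice reaches the contract via the invoice → the voucher → the contract.
No chain forces the receipt (or any of the others) ahead of the contract.
That's the invoice, the letter, the parcel, and the voucher — 4 in all.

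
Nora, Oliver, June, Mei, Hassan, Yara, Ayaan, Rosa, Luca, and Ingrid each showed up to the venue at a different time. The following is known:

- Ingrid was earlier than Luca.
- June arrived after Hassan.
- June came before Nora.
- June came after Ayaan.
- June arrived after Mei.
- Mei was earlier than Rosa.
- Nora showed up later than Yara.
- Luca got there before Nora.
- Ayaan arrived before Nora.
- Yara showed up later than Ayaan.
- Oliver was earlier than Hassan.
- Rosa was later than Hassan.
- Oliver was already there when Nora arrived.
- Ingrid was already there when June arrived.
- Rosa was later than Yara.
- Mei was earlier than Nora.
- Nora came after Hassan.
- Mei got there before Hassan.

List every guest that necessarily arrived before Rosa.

Directly stated before Rosa: Hassan, Mei, and Yara.
Ayaan reaches Rosa via Ayaan → Yara → Rosa.
Oliver reaches Rosa via Oliver → Hassan → Rosa.
No chain forces June (or any of the others) ahead of Rosa.

Ayaan, Hassan, Mei, Oliver, Yara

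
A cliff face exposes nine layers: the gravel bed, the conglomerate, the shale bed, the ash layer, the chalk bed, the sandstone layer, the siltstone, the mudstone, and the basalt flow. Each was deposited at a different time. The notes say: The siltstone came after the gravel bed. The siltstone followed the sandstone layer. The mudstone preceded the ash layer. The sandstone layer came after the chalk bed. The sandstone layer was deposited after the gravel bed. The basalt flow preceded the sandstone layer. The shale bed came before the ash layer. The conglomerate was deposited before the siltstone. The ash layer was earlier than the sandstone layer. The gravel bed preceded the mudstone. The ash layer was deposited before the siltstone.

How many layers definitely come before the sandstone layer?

6

Directly stated before the sandstone layer: the ash layer, the basalt flow, the chalk bed, and the gravel bed.
The mudstone reaches the sandstone layer via the mudstone → the ash layer → the sandstone layer.
The shale bed reaches the sandstone layer via the shale bed → the ash layer → the sandstone layer.
No chain forces the siltstone (or any of the others) ahead of the sandstone layer.
That's the ash layer, the basalt flow, the chalk bed, the gravel bed, the mudstone, and the shale bed — 6 in all.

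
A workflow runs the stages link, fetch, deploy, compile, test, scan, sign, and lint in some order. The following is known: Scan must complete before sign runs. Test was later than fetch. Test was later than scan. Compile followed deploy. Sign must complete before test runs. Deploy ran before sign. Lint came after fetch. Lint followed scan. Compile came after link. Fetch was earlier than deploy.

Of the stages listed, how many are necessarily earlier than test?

Directly stated before test: fetch, scan, and sign.
Deploy reaches test via deploy → sign → test.
No chain forces lint (or any of the others) ahead of test.
That's deploy, fetch, scan, and sign — 4 in all.

4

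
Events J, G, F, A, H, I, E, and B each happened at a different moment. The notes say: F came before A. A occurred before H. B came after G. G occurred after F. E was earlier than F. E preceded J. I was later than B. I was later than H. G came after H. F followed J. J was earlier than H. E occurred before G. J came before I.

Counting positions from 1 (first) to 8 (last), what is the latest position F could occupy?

F must come before A, B, G, H, and I — 5 events forced after it.
Everything else can be placed before F in some valid order, so F can sit as late as position 8 − 5 = 3.

3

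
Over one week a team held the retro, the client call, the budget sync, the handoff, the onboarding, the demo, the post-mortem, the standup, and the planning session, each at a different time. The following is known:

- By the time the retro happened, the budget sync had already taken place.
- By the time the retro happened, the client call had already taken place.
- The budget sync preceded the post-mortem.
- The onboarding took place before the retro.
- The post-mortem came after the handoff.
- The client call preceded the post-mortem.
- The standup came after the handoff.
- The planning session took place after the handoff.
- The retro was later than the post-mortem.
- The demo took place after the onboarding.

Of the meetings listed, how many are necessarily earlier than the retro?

Directly stated before the retro: the budget sync, the client call, the onboarding, and the post-mortem.
The handoff reaches the retro via the handoff → the post-mortem → the retro.
No chain forces the demo (or any of the others) ahead of the retro.
That's the budget sync, the client call, the handoff, the onboarding, and the post-mortem — 5 in all.

5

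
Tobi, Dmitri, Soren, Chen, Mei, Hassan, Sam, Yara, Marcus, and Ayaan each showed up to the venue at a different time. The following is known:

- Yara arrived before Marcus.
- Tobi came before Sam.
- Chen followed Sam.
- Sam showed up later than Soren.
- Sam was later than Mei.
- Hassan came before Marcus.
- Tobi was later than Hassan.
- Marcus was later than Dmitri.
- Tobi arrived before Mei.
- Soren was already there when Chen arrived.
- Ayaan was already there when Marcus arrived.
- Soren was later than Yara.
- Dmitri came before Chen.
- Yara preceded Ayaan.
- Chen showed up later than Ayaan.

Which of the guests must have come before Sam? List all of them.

Hassan, Mei, Soren, Tobi, Yara

Directly stated before Sam: Mei, Soren, and Tobi.
Hassan reaches Sam via Hassan → Tobi → Sam.
Yara reaches Sam via Yara → Soren → Sam.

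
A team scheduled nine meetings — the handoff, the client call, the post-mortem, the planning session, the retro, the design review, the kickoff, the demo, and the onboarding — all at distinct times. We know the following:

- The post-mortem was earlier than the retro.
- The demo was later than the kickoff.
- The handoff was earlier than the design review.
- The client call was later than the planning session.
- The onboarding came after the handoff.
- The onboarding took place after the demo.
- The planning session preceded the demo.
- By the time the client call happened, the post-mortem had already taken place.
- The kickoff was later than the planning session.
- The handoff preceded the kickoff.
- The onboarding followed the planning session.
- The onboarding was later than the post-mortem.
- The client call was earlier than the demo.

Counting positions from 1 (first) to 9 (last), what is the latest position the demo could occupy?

8

The demo must come before the onboarding — 1 meeting forced after it.
Everything else can be placed before the demo in some valid order, so the demo can sit as late as position 9 − 1 = 8.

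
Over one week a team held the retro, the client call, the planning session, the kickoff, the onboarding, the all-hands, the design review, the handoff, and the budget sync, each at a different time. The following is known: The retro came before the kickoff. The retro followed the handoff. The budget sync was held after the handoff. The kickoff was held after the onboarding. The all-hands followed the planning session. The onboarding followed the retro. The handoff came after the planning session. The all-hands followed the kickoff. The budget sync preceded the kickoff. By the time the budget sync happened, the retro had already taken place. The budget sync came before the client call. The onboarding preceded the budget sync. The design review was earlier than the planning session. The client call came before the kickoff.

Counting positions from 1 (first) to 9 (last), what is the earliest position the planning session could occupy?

The design review must come before the planning session — 1 forced predecessor.
Nothing else is forced ahead of the planning session, so its earliest slot is position 1 + 1 = 2.

2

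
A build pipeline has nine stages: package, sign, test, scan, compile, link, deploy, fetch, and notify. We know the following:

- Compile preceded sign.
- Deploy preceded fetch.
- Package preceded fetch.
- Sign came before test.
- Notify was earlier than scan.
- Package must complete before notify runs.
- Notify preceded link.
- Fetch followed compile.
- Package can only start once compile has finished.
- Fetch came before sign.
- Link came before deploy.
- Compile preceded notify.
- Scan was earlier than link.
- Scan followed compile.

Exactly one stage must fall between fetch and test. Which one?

Tracing the constraints gives fetch → sign → test, so sign sits after fetch and before test.
No other stage is forced both after fetch and before test.

sign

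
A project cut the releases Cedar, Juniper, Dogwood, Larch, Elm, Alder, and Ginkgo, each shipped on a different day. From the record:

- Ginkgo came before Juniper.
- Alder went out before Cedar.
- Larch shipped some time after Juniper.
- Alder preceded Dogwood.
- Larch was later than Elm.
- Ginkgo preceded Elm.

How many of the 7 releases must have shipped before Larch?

3

Directly stated before Larch: Elm and Juniper.
Ginkgo reaches Larch via Ginkgo → Elm → Larch.
That's Elm, Ginkgo, and Juniper — 3 in all.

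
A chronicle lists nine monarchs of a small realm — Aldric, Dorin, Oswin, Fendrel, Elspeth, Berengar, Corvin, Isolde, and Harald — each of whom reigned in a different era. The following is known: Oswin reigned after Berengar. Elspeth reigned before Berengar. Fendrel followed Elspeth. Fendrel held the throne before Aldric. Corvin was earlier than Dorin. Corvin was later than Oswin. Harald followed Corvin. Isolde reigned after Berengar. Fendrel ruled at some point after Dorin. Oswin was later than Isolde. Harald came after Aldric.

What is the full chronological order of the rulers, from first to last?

The constraints fix every adjacent pair, so only one ordering works:
Elspeth → Berengar → Isolde → Oswin → Corvin → Dorin → Fendrel → Aldric → Harald.

Elspeth, Berengar, Isolde, Oswin, Corvin, Dorin, Fendrel, Aldric, Harald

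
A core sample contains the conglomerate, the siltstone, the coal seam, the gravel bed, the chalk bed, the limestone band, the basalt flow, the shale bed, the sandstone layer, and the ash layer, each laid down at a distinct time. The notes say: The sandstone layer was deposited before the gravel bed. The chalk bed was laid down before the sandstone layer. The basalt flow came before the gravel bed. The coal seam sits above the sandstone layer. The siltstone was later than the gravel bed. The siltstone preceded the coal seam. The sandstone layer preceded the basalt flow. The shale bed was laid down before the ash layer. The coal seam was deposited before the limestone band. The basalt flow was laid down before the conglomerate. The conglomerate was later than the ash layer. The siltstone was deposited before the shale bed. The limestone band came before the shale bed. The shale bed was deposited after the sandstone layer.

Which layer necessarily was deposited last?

the conglomerate

Every other layer has a chain of constraints placing it before the conglomerate, so the conglomerate is last.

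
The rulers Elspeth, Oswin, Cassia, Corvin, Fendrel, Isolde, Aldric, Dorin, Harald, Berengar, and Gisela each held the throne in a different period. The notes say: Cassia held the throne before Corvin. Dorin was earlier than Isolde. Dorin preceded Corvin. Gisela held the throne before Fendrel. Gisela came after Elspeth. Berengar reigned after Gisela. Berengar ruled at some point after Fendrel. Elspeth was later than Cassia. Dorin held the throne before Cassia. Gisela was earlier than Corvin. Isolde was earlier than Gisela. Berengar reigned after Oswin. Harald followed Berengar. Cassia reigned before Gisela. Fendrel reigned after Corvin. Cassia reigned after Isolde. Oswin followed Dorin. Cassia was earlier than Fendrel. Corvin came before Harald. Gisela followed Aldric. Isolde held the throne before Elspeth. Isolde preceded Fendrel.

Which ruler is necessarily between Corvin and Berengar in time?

Fendrel

Tracing the constraints gives Corvin → Fendrel → Berengar, so Fendrel sits after Corvin and before Berengar.
No other ruler is forced both after Corvin and before Berengar.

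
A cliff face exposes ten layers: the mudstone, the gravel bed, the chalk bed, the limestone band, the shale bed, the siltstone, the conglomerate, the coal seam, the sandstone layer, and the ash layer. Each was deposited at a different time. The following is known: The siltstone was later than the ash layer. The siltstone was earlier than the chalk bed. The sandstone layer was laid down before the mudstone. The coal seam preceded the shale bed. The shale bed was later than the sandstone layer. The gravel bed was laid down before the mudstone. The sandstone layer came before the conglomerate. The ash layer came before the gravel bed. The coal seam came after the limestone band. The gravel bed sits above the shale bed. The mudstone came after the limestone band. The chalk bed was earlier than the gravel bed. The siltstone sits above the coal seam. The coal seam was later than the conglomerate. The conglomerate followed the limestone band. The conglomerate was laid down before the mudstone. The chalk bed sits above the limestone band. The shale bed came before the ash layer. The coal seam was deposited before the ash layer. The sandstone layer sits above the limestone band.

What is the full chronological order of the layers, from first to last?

The constraints fix every adjacent pair, so only one ordering works:
the limestone band → the sandstone layer → the conglomerate → the coal seam → the shale bed → the ash layer → the siltstone → the chalk bed → the gravel bed → the mudstone.

the limestone band, the sandstone layer, the conglomerate, the coal seam, the shale bed, the ash layer, the siltstone, the chalk bed, the gravel bed, the mudstone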